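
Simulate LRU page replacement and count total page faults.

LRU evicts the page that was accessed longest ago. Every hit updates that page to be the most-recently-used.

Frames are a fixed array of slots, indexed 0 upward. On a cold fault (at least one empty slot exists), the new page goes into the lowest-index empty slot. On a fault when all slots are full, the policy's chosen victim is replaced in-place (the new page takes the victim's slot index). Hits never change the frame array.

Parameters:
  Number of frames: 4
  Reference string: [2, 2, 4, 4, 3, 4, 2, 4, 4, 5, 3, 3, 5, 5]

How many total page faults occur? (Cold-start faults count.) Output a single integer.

Step 0: ref 2 → FAULT, frames=[2,-,-,-]
Step 1: ref 2 → HIT, frames=[2,-,-,-]
Step 2: ref 4 → FAULT, frames=[2,4,-,-]
Step 3: ref 4 → HIT, frames=[2,4,-,-]
Step 4: ref 3 → FAULT, frames=[2,4,3,-]
Step 5: ref 4 → HIT, frames=[2,4,3,-]
Step 6: ref 2 → HIT, frames=[2,4,3,-]
Step 7: ref 4 → HIT, frames=[2,4,3,-]
Step 8: ref 4 → HIT, frames=[2,4,3,-]
Step 9: ref 5 → FAULT, frames=[2,4,3,5]
Step 10: ref 3 → HIT, frames=[2,4,3,5]
Step 11: ref 3 → HIT, frames=[2,4,3,5]
Step 12: ref 5 → HIT, frames=[2,4,3,5]
Step 13: ref 5 → HIT, frames=[2,4,3,5]
Total faults: 4

Answer: 4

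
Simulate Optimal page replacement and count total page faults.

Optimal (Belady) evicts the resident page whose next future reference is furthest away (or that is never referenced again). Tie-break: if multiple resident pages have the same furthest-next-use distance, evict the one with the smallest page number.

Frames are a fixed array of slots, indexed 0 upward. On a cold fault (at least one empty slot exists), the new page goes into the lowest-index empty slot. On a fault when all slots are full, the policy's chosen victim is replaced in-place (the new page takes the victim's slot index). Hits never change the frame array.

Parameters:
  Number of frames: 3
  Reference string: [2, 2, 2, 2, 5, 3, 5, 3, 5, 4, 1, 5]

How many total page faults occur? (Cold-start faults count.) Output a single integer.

Step 0: ref 2 → FAULT, frames=[2,-,-]
Step 1: ref 2 → HIT, frames=[2,-,-]
Step 2: ref 2 → HIT, frames=[2,-,-]
Step 3: ref 2 → HIT, frames=[2,-,-]
Step 4: ref 5 → FAULT, frames=[2,5,-]
Step 5: ref 3 → FAULT, frames=[2,5,3]
Step 6: ref 5 → HIT, frames=[2,5,3]
Step 7: ref 3 → HIT, frames=[2,5,3]
Step 8: ref 5 → HIT, frames=[2,5,3]
Step 9: ref 4 → FAULT (evict 2), frames=[4,5,3]
Step 10: ref 1 → FAULT (evict 3), frames=[4,5,1]
Step 11: ref 5 → HIT, frames=[4,5,1]
Total faults: 5

Answer: 5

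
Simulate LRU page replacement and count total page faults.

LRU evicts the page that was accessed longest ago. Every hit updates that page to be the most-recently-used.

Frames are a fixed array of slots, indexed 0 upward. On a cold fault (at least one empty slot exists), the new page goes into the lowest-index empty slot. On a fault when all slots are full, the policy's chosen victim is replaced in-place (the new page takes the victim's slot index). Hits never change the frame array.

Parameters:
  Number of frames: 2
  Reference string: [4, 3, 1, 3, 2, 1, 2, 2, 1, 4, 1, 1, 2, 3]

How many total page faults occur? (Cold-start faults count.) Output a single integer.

Step 0: ref 4 → FAULT, frames=[4,-]
Step 1: ref 3 → FAULT, frames=[4,3]
Step 2: ref 1 → FAULT (evict 4), frames=[1,3]
Step 3: ref 3 → HIT, frames=[1,3]
Step 4: ref 2 → FAULT (evict 1), frames=[2,3]
Step 5: ref 1 → FAULT (evict 3), frames=[2,1]
Step 6: ref 2 → HIT, frames=[2,1]
Step 7: ref 2 → HIT, frames=[2,1]
Step 8: ref 1 → HIT, frames=[2,1]
Step 9: ref 4 → FAULT (evict 2), frames=[4,1]
Step 10: ref 1 → HIT, frames=[4,1]
Step 11: ref 1 → HIT, frames=[4,1]
Step 12: ref 2 → FAULT (evict 4), frames=[2,1]
Step 13: ref 3 → FAULT (evict 1), frames=[2,3]
Total faults: 8

Answer: 8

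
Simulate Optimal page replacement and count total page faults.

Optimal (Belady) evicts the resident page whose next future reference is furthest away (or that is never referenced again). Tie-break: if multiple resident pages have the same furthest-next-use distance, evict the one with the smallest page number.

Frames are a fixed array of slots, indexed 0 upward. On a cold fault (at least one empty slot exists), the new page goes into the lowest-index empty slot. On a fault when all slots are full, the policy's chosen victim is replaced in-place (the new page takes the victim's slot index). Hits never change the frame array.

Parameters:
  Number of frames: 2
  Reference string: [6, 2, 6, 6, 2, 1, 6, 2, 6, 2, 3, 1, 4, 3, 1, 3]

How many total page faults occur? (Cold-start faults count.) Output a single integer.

Step 0: ref 6 → FAULT, frames=[6,-]
Step 1: ref 2 → FAULT, frames=[6,2]
Step 2: ref 6 → HIT, frames=[6,2]
Step 3: ref 6 → HIT, frames=[6,2]
Step 4: ref 2 → HIT, frames=[6,2]
Step 5: ref 1 → FAULT (evict 2), frames=[6,1]
Step 6: ref 6 → HIT, frames=[6,1]
Step 7: ref 2 → FAULT (evict 1), frames=[6,2]
Step 8: ref 6 → HIT, frames=[6,2]
Step 9: ref 2 → HIT, frames=[6,2]
Step 10: ref 3 → FAULT (evict 2), frames=[6,3]
Step 11: ref 1 → FAULT (evict 6), frames=[1,3]
Step 12: ref 4 → FAULT (evict 1), frames=[4,3]
Step 13: ref 3 → HIT, frames=[4,3]
Step 14: ref 1 → FAULT (evict 4), frames=[1,3]
Step 15: ref 3 → HIT, frames=[1,3]
Total faults: 8

Answer: 8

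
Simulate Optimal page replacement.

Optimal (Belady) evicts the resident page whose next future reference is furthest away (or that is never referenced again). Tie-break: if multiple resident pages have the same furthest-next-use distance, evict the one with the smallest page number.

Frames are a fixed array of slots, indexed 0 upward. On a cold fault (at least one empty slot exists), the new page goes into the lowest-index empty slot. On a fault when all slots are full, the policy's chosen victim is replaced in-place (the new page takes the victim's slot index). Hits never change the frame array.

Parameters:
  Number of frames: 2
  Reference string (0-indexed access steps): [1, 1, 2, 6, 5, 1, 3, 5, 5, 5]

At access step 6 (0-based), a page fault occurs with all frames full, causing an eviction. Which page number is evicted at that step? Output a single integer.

Step 0: ref 1 -> FAULT, frames=[1,-]
Step 1: ref 1 -> HIT, frames=[1,-]
Step 2: ref 2 -> FAULT, frames=[1,2]
Step 3: ref 6 -> FAULT, evict 2, frames=[1,6]
Step 4: ref 5 -> FAULT, evict 6, frames=[1,5]
Step 5: ref 1 -> HIT, frames=[1,5]
Step 6: ref 3 -> FAULT, evict 1, frames=[3,5]
At step 6: evicted page 1

Answer: 1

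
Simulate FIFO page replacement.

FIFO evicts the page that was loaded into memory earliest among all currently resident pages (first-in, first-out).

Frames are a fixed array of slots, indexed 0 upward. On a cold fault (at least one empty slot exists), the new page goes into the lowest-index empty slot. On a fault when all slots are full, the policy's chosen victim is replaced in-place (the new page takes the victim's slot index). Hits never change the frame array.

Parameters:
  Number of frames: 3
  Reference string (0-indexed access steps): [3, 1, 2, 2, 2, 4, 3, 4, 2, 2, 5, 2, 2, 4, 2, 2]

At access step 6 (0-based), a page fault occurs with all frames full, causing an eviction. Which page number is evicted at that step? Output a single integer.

Step 0: ref 3 -> FAULT, frames=[3,-,-]
Step 1: ref 1 -> FAULT, frames=[3,1,-]
Step 2: ref 2 -> FAULT, frames=[3,1,2]
Step 3: ref 2 -> HIT, frames=[3,1,2]
Step 4: ref 2 -> HIT, frames=[3,1,2]
Step 5: ref 4 -> FAULT, evict 3, frames=[4,1,2]
Step 6: ref 3 -> FAULT, evict 1, frames=[4,3,2]
At step 6: evicted page 1

Answer: 1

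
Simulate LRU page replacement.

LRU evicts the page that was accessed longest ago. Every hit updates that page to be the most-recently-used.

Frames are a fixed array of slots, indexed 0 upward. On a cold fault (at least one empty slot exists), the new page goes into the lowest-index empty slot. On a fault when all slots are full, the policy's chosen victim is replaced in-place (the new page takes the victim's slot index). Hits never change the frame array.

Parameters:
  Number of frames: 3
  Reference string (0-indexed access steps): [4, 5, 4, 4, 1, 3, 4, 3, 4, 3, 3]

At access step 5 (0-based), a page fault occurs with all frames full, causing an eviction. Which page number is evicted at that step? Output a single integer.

Answer: 5

Derivation:
Step 0: ref 4 -> FAULT, frames=[4,-,-]
Step 1: ref 5 -> FAULT, frames=[4,5,-]
Step 2: ref 4 -> HIT, frames=[4,5,-]
Step 3: ref 4 -> HIT, frames=[4,5,-]
Step 4: ref 1 -> FAULT, frames=[4,5,1]
Step 5: ref 3 -> FAULT, evict 5, frames=[4,3,1]
At step 5: evicted page 5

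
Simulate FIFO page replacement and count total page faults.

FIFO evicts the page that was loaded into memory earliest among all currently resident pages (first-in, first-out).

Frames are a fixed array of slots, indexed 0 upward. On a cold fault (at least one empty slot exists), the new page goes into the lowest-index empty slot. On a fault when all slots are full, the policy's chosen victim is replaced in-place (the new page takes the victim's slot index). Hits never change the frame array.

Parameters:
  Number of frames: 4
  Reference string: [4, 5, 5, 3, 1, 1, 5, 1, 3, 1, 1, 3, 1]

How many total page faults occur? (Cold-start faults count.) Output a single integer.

Answer: 4

Derivation:
Step 0: ref 4 → FAULT, frames=[4,-,-,-]
Step 1: ref 5 → FAULT, frames=[4,5,-,-]
Step 2: ref 5 → HIT, frames=[4,5,-,-]
Step 3: ref 3 → FAULT, frames=[4,5,3,-]
Step 4: ref 1 → FAULT, frames=[4,5,3,1]
Step 5: ref 1 → HIT, frames=[4,5,3,1]
Step 6: ref 5 → HIT, frames=[4,5,3,1]
Step 7: ref 1 → HIT, frames=[4,5,3,1]
Step 8: ref 3 → HIT, frames=[4,5,3,1]
Step 9: ref 1 → HIT, frames=[4,5,3,1]
Step 10: ref 1 → HIT, frames=[4,5,3,1]
Step 11: ref 3 → HIT, frames=[4,5,3,1]
Step 12: ref 1 → HIT, frames=[4,5,3,1]
Total faults: 4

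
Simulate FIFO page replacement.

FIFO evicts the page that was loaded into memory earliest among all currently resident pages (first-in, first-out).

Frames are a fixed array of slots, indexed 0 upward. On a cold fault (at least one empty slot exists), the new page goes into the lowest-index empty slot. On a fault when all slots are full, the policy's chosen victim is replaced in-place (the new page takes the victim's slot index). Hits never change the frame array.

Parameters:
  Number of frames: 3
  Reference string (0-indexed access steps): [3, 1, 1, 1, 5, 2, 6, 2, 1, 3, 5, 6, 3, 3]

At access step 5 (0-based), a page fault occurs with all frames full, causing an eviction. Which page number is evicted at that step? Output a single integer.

Answer: 3

Derivation:
Step 0: ref 3 -> FAULT, frames=[3,-,-]
Step 1: ref 1 -> FAULT, frames=[3,1,-]
Step 2: ref 1 -> HIT, frames=[3,1,-]
Step 3: ref 1 -> HIT, frames=[3,1,-]
Step 4: ref 5 -> FAULT, frames=[3,1,5]
Step 5: ref 2 -> FAULT, evict 3, frames=[2,1,5]
At step 5: evicted page 3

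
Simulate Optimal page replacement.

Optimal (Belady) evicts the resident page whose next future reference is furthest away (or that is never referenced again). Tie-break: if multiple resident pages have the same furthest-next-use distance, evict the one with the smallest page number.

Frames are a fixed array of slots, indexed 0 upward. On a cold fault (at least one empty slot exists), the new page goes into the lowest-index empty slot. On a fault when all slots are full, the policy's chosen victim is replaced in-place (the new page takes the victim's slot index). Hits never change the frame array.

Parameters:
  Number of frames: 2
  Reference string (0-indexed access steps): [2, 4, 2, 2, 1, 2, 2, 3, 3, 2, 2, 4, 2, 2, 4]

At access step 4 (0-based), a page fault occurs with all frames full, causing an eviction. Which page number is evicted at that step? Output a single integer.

Step 0: ref 2 -> FAULT, frames=[2,-]
Step 1: ref 4 -> FAULT, frames=[2,4]
Step 2: ref 2 -> HIT, frames=[2,4]
Step 3: ref 2 -> HIT, frames=[2,4]
Step 4: ref 1 -> FAULT, evict 4, frames=[2,1]
At step 4: evicted page 4

Answer: 4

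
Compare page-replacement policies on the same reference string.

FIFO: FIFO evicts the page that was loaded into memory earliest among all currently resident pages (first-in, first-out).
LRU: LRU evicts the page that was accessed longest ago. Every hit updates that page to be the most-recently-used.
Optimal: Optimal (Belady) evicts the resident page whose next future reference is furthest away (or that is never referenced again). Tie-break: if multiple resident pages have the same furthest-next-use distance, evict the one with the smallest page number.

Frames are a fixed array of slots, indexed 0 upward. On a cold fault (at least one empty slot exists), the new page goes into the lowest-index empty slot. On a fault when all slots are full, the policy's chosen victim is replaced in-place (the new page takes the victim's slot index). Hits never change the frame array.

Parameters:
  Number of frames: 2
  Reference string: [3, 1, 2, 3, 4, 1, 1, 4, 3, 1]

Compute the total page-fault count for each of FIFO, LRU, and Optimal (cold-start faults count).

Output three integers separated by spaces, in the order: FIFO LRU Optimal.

--- FIFO ---
  step 0: ref 3 -> FAULT, frames=[3,-] (faults so far: 1)
  step 1: ref 1 -> FAULT, frames=[3,1] (faults so far: 2)
  step 2: ref 2 -> FAULT, evict 3, frames=[2,1] (faults so far: 3)
  step 3: ref 3 -> FAULT, evict 1, frames=[2,3] (faults so far: 4)
  step 4: ref 4 -> FAULT, evict 2, frames=[4,3] (faults so far: 5)
  step 5: ref 1 -> FAULT, evict 3, frames=[4,1] (faults so far: 6)
  step 6: ref 1 -> HIT, frames=[4,1] (faults so far: 6)
  step 7: ref 4 -> HIT, frames=[4,1] (faults so far: 6)
  step 8: ref 3 -> FAULT, evict 4, frames=[3,1] (faults so far: 7)
  step 9: ref 1 -> HIT, frames=[3,1] (faults so far: 7)
  FIFO total faults: 7
--- LRU ---
  step 0: ref 3 -> FAULT, frames=[3,-] (faults so far: 1)
  step 1: ref 1 -> FAULT, frames=[3,1] (faults so far: 2)
  step 2: ref 2 -> FAULT, evict 3, frames=[2,1] (faults so far: 3)
  step 3: ref 3 -> FAULT, evict 1, frames=[2,3] (faults so far: 4)
  step 4: ref 4 -> FAULT, evict 2, frames=[4,3] (faults so far: 5)
  step 5: ref 1 -> FAULT, evict 3, frames=[4,1] (faults so far: 6)
  step 6: ref 1 -> HIT, frames=[4,1] (faults so far: 6)
  step 7: ref 4 -> HIT, frames=[4,1] (faults so far: 6)
  step 8: ref 3 -> FAULT, evict 1, frames=[4,3] (faults so far: 7)
  step 9: ref 1 -> FAULT, evict 4, frames=[1,3] (faults so far: 8)
  LRU total faults: 8
--- Optimal ---
  step 0: ref 3 -> FAULT, frames=[3,-] (faults so far: 1)
  step 1: ref 1 -> FAULT, frames=[3,1] (faults so far: 2)
  step 2: ref 2 -> FAULT, evict 1, frames=[3,2] (faults so far: 3)
  step 3: ref 3 -> HIT, frames=[3,2] (faults so far: 3)
  step 4: ref 4 -> FAULT, evict 2, frames=[3,4] (faults so far: 4)
  step 5: ref 1 -> FAULT, evict 3, frames=[1,4] (faults so far: 5)
  step 6: ref 1 -> HIT, frames=[1,4] (faults so far: 5)
  step 7: ref 4 -> HIT, frames=[1,4] (faults so far: 5)
  step 8: ref 3 -> FAULT, evict 4, frames=[1,3] (faults so far: 6)
  step 9: ref 1 -> HIT, frames=[1,3] (faults so far: 6)
  Optimal total faults: 6

Answer: 7 8 6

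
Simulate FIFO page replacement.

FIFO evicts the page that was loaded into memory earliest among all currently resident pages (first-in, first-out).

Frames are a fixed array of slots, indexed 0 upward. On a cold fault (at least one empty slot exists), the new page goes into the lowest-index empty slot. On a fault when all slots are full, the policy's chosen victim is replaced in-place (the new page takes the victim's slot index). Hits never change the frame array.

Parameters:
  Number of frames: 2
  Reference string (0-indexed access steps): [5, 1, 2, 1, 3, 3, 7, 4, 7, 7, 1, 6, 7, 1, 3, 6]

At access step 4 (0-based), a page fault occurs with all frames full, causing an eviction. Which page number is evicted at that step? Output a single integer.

Step 0: ref 5 -> FAULT, frames=[5,-]
Step 1: ref 1 -> FAULT, frames=[5,1]
Step 2: ref 2 -> FAULT, evict 5, frames=[2,1]
Step 3: ref 1 -> HIT, frames=[2,1]
Step 4: ref 3 -> FAULT, evict 1, frames=[2,3]
At step 4: evicted page 1

Answer: 1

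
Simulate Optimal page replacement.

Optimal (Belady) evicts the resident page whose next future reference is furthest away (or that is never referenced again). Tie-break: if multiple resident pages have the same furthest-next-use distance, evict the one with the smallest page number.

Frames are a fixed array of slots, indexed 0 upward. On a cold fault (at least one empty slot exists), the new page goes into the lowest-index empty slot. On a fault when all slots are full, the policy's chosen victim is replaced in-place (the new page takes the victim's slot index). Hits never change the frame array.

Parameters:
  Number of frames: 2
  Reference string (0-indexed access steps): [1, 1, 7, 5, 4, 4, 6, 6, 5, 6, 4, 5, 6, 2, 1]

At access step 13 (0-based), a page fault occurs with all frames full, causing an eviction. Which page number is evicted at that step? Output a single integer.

Step 0: ref 1 -> FAULT, frames=[1,-]
Step 1: ref 1 -> HIT, frames=[1,-]
Step 2: ref 7 -> FAULT, frames=[1,7]
Step 3: ref 5 -> FAULT, evict 7, frames=[1,5]
Step 4: ref 4 -> FAULT, evict 1, frames=[4,5]
Step 5: ref 4 -> HIT, frames=[4,5]
Step 6: ref 6 -> FAULT, evict 4, frames=[6,5]
Step 7: ref 6 -> HIT, frames=[6,5]
Step 8: ref 5 -> HIT, frames=[6,5]
Step 9: ref 6 -> HIT, frames=[6,5]
Step 10: ref 4 -> FAULT, evict 6, frames=[4,5]
Step 11: ref 5 -> HIT, frames=[4,5]
Step 12: ref 6 -> FAULT, evict 4, frames=[6,5]
Step 13: ref 2 -> FAULT, evict 5, frames=[6,2]
At step 13: evicted page 5

Answer: 5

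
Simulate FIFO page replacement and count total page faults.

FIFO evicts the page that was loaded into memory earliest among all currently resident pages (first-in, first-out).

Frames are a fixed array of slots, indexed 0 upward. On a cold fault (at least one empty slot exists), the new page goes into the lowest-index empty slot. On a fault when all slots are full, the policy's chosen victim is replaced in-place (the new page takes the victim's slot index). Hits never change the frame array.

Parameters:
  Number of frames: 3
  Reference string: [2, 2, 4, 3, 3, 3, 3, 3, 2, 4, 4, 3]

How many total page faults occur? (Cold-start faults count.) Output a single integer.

Answer: 3

Derivation:
Step 0: ref 2 → FAULT, frames=[2,-,-]
Step 1: ref 2 → HIT, frames=[2,-,-]
Step 2: ref 4 → FAULT, frames=[2,4,-]
Step 3: ref 3 → FAULT, frames=[2,4,3]
Step 4: ref 3 → HIT, frames=[2,4,3]
Step 5: ref 3 → HIT, frames=[2,4,3]
Step 6: ref 3 → HIT, frames=[2,4,3]
Step 7: ref 3 → HIT, frames=[2,4,3]
Step 8: ref 2 → HIT, frames=[2,4,3]
Step 9: ref 4 → HIT, frames=[2,4,3]
Step 10: ref 4 → HIT, frames=[2,4,3]
Step 11: ref 3 → HIT, frames=[2,4,3]
Total faults: 3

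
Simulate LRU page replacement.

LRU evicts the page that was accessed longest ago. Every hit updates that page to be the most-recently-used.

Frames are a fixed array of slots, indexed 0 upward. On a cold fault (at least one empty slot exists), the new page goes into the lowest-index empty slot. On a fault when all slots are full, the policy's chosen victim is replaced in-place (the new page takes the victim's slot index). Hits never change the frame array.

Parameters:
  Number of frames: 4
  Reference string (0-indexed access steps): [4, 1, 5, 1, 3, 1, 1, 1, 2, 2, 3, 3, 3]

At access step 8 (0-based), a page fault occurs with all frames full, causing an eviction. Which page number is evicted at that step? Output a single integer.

Answer: 4

Derivation:
Step 0: ref 4 -> FAULT, frames=[4,-,-,-]
Step 1: ref 1 -> FAULT, frames=[4,1,-,-]
Step 2: ref 5 -> FAULT, frames=[4,1,5,-]
Step 3: ref 1 -> HIT, frames=[4,1,5,-]
Step 4: ref 3 -> FAULT, frames=[4,1,5,3]
Step 5: ref 1 -> HIT, frames=[4,1,5,3]
Step 6: ref 1 -> HIT, frames=[4,1,5,3]
Step 7: ref 1 -> HIT, frames=[4,1,5,3]
Step 8: ref 2 -> FAULT, evict 4, frames=[2,1,5,3]
At step 8: evicted page 4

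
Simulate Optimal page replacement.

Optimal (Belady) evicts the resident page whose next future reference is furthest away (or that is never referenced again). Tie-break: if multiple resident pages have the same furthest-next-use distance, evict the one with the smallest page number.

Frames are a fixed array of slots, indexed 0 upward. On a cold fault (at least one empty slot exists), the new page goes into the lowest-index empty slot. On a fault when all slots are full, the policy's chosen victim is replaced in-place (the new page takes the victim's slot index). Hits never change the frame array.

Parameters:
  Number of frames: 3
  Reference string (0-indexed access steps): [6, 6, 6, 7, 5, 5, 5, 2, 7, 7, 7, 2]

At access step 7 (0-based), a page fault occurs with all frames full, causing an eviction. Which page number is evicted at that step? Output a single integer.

Answer: 5

Derivation:
Step 0: ref 6 -> FAULT, frames=[6,-,-]
Step 1: ref 6 -> HIT, frames=[6,-,-]
Step 2: ref 6 -> HIT, frames=[6,-,-]
Step 3: ref 7 -> FAULT, frames=[6,7,-]
Step 4: ref 5 -> FAULT, frames=[6,7,5]
Step 5: ref 5 -> HIT, frames=[6,7,5]
Step 6: ref 5 -> HIT, frames=[6,7,5]
Step 7: ref 2 -> FAULT, evict 5, frames=[6,7,2]
At step 7: evicted page 5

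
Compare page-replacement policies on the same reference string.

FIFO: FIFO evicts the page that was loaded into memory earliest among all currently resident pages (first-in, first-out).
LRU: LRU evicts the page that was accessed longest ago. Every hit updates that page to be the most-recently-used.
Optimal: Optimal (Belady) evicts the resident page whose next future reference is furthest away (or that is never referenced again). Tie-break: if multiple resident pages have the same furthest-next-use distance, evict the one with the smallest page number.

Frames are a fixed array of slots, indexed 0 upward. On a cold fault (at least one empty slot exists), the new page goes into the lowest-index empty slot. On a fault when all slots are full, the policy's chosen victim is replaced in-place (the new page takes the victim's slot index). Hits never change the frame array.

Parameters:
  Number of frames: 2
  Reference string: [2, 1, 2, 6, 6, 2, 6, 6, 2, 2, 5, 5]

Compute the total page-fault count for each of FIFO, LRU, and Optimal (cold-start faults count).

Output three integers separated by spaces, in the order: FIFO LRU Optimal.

Answer: 5 4 4

Derivation:
--- FIFO ---
  step 0: ref 2 -> FAULT, frames=[2,-] (faults so far: 1)
  step 1: ref 1 -> FAULT, frames=[2,1] (faults so far: 2)
  step 2: ref 2 -> HIT, frames=[2,1] (faults so far: 2)
  step 3: ref 6 -> FAULT, evict 2, frames=[6,1] (faults so far: 3)
  step 4: ref 6 -> HIT, frames=[6,1] (faults so far: 3)
  step 5: ref 2 -> FAULT, evict 1, frames=[6,2] (faults so far: 4)
  step 6: ref 6 -> HIT, frames=[6,2] (faults so far: 4)
  step 7: ref 6 -> HIT, frames=[6,2] (faults so far: 4)
  step 8: ref 2 -> HIT, frames=[6,2] (faults so far: 4)
  step 9: ref 2 -> HIT, frames=[6,2] (faults so far: 4)
  step 10: ref 5 -> FAULT, evict 6, frames=[5,2] (faults so far: 5)
  step 11: ref 5 -> HIT, frames=[5,2] (faults so far: 5)
  FIFO total faults: 5
--- LRU ---
  step 0: ref 2 -> FAULT, frames=[2,-] (faults so far: 1)
  step 1: ref 1 -> FAULT, frames=[2,1] (faults so far: 2)
  step 2: ref 2 -> HIT, frames=[2,1] (faults so far: 2)
  step 3: ref 6 -> FAULT, evict 1, frames=[2,6] (faults so far: 3)
  step 4: ref 6 -> HIT, frames=[2,6] (faults so far: 3)
  step 5: ref 2 -> HIT, frames=[2,6] (faults so far: 3)
  step 6: ref 6 -> HIT, frames=[2,6] (faults so far: 3)
  step 7: ref 6 -> HIT, frames=[2,6] (faults so far: 3)
  step 8: ref 2 -> HIT, frames=[2,6] (faults so far: 3)
  step 9: ref 2 -> HIT, frames=[2,6] (faults so far: 3)
  step 10: ref 5 -> FAULT, evict 6, frames=[2,5] (faults so far: 4)
  step 11: ref 5 -> HIT, frames=[2,5] (faults so far: 4)
  LRU total faults: 4
--- Optimal ---
  step 0: ref 2 -> FAULT, frames=[2,-] (faults so far: 1)
  step 1: ref 1 -> FAULT, frames=[2,1] (faults so far: 2)
  step 2: ref 2 -> HIT, frames=[2,1] (faults so far: 2)
  step 3: ref 6 -> FAULT, evict 1, frames=[2,6] (faults so far: 3)
  step 4: ref 6 -> HIT, frames=[2,6] (faults so far: 3)
  step 5: ref 2 -> HIT, frames=[2,6] (faults so far: 3)
  step 6: ref 6 -> HIT, frames=[2,6] (faults so far: 3)
  step 7: ref 6 -> HIT, frames=[2,6] (faults so far: 3)
  step 8: ref 2 -> HIT, frames=[2,6] (faults so far: 3)
  step 9: ref 2 -> HIT, frames=[2,6] (faults so far: 3)
  step 10: ref 5 -> FAULT, evict 2, frames=[5,6] (faults so far: 4)
  step 11: ref 5 -> HIT, frames=[5,6] (faults so far: 4)
  Optimal total faults: 4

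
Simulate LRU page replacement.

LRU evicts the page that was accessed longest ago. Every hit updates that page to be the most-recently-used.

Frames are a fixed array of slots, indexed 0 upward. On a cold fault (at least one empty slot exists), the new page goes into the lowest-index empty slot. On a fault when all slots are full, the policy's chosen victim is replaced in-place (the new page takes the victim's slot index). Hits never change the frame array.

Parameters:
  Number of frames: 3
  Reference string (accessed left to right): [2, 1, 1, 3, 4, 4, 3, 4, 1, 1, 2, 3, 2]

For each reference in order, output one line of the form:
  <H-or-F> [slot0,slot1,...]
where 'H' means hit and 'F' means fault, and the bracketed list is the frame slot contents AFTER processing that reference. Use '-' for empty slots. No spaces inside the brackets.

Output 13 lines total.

F [2,-,-]
F [2,1,-]
H [2,1,-]
F [2,1,3]
F [4,1,3]
H [4,1,3]
H [4,1,3]
H [4,1,3]
H [4,1,3]
H [4,1,3]
F [4,1,2]
F [3,1,2]
H [3,1,2]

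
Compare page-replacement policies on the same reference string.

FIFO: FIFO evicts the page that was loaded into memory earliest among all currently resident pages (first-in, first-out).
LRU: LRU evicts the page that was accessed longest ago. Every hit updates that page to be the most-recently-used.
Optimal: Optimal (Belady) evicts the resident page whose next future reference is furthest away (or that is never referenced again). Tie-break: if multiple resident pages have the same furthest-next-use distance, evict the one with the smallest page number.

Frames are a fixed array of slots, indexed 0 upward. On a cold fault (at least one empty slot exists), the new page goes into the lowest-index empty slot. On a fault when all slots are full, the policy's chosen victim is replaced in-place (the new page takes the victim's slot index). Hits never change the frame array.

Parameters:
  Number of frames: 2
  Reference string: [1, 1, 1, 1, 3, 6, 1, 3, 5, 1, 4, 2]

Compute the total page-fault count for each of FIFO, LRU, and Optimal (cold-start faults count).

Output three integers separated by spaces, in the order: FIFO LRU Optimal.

--- FIFO ---
  step 0: ref 1 -> FAULT, frames=[1,-] (faults so far: 1)
  step 1: ref 1 -> HIT, frames=[1,-] (faults so far: 1)
  step 2: ref 1 -> HIT, frames=[1,-] (faults so far: 1)
  step 3: ref 1 -> HIT, frames=[1,-] (faults so far: 1)
  step 4: ref 3 -> FAULT, frames=[1,3] (faults so far: 2)
  step 5: ref 6 -> FAULT, evict 1, frames=[6,3] (faults so far: 3)
  step 6: ref 1 -> FAULT, evict 3, frames=[6,1] (faults so far: 4)
  step 7: ref 3 -> FAULT, evict 6, frames=[3,1] (faults so far: 5)
  step 8: ref 5 -> FAULT, evict 1, frames=[3,5] (faults so far: 6)
  step 9: ref 1 -> FAULT, evict 3, frames=[1,5] (faults so far: 7)
  step 10: ref 4 -> FAULT, evict 5, frames=[1,4] (faults so far: 8)
  step 11: ref 2 -> FAULT, evict 1, frames=[2,4] (faults so far: 9)
  FIFO total faults: 9
--- LRU ---
  step 0: ref 1 -> FAULT, frames=[1,-] (faults so far: 1)
  step 1: ref 1 -> HIT, frames=[1,-] (faults so far: 1)
  step 2: ref 1 -> HIT, frames=[1,-] (faults so far: 1)
  step 3: ref 1 -> HIT, frames=[1,-] (faults so far: 1)
  step 4: ref 3 -> FAULT, frames=[1,3] (faults so far: 2)
  step 5: ref 6 -> FAULT, evict 1, frames=[6,3] (faults so far: 3)
  step 6: ref 1 -> FAULT, evict 3, frames=[6,1] (faults so far: 4)
  step 7: ref 3 -> FAULT, evict 6, frames=[3,1] (faults so far: 5)
  step 8: ref 5 -> FAULT, evict 1, frames=[3,5] (faults so far: 6)
  step 9: ref 1 -> FAULT, evict 3, frames=[1,5] (faults so far: 7)
  step 10: ref 4 -> FAULT, evict 5, frames=[1,4] (faults so far: 8)
  step 11: ref 2 -> FAULT, evict 1, frames=[2,4] (faults so far: 9)
  LRU total faults: 9
--- Optimal ---
  step 0: ref 1 -> FAULT, frames=[1,-] (faults so far: 1)
  step 1: ref 1 -> HIT, frames=[1,-] (faults so far: 1)
  step 2: ref 1 -> HIT, frames=[1,-] (faults so far: 1)
  step 3: ref 1 -> HIT, frames=[1,-] (faults so far: 1)
  step 4: ref 3 -> FAULT, frames=[1,3] (faults so far: 2)
  step 5: ref 6 -> FAULT, evict 3, frames=[1,6] (faults so far: 3)
  step 6: ref 1 -> HIT, frames=[1,6] (faults so far: 3)
  step 7: ref 3 -> FAULT, evict 6, frames=[1,3] (faults so far: 4)
  step 8: ref 5 -> FAULT, evict 3, frames=[1,5] (faults so far: 5)
  step 9: ref 1 -> HIT, frames=[1,5] (faults so far: 5)
  step 10: ref 4 -> FAULT, evict 1, frames=[4,5] (faults so far: 6)
  step 11: ref 2 -> FAULT, evict 4, frames=[2,5] (faults so far: 7)
  Optimal total faults: 7

Answer: 9 9 7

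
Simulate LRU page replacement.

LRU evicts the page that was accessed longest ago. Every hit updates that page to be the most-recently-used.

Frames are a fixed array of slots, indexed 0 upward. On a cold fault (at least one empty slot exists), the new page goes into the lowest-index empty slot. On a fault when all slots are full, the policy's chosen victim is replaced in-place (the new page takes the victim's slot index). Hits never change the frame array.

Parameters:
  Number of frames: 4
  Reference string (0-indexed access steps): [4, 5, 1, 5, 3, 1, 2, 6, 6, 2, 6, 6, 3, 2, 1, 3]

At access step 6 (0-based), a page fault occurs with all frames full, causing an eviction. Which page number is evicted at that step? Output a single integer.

Step 0: ref 4 -> FAULT, frames=[4,-,-,-]
Step 1: ref 5 -> FAULT, frames=[4,5,-,-]
Step 2: ref 1 -> FAULT, frames=[4,5,1,-]
Step 3: ref 5 -> HIT, frames=[4,5,1,-]
Step 4: ref 3 -> FAULT, frames=[4,5,1,3]
Step 5: ref 1 -> HIT, frames=[4,5,1,3]
Step 6: ref 2 -> FAULT, evict 4, frames=[2,5,1,3]
At step 6: evicted page 4

Answer: 4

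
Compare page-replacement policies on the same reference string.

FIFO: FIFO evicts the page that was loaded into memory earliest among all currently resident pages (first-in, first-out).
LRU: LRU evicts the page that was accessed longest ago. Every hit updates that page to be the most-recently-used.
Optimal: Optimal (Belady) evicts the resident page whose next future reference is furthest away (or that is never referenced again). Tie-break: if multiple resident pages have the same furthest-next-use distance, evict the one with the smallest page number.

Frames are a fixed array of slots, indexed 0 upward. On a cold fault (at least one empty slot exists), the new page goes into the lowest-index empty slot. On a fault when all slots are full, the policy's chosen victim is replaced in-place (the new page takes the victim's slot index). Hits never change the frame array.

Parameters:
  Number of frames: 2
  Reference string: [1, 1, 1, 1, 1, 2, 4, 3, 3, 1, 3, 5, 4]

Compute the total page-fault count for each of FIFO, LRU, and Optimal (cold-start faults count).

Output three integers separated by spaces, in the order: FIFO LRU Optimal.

Answer: 7 7 6

Derivation:
--- FIFO ---
  step 0: ref 1 -> FAULT, frames=[1,-] (faults so far: 1)
  step 1: ref 1 -> HIT, frames=[1,-] (faults so far: 1)
  step 2: ref 1 -> HIT, frames=[1,-] (faults so far: 1)
  step 3: ref 1 -> HIT, frames=[1,-] (faults so far: 1)
  step 4: ref 1 -> HIT, frames=[1,-] (faults so far: 1)
  step 5: ref 2 -> FAULT, frames=[1,2] (faults so far: 2)
  step 6: ref 4 -> FAULT, evict 1, frames=[4,2] (faults so far: 3)
  step 7: ref 3 -> FAULT, evict 2, frames=[4,3] (faults so far: 4)
  step 8: ref 3 -> HIT, frames=[4,3] (faults so far: 4)
  step 9: ref 1 -> FAULT, evict 4, frames=[1,3] (faults so far: 5)
  step 10: ref 3 -> HIT, frames=[1,3] (faults so far: 5)
  step 11: ref 5 -> FAULT, evict 3, frames=[1,5] (faults so far: 6)
  step 12: ref 4 -> FAULT, evict 1, frames=[4,5] (faults so far: 7)
  FIFO total faults: 7
--- LRU ---
  step 0: ref 1 -> FAULT, frames=[1,-] (faults so far: 1)
  step 1: ref 1 -> HIT, frames=[1,-] (faults so far: 1)
  step 2: ref 1 -> HIT, frames=[1,-] (faults so far: 1)
  step 3: ref 1 -> HIT, frames=[1,-] (faults so far: 1)
  step 4: ref 1 -> HIT, frames=[1,-] (faults so far: 1)
  step 5: ref 2 -> FAULT, frames=[1,2] (faults so far: 2)
  step 6: ref 4 -> FAULT, evict 1, frames=[4,2] (faults so far: 3)
  step 7: ref 3 -> FAULT, evict 2, frames=[4,3] (faults so far: 4)
  step 8: ref 3 -> HIT, frames=[4,3] (faults so far: 4)
  step 9: ref 1 -> FAULT, evict 4, frames=[1,3] (faults so far: 5)
  step 10: ref 3 -> HIT, frames=[1,3] (faults so far: 5)
  step 11: ref 5 -> FAULT, evict 1, frames=[5,3] (faults so far: 6)
  step 12: ref 4 -> FAULT, evict 3, frames=[5,4] (faults so far: 7)
  LRU total faults: 7
--- Optimal ---
  step 0: ref 1 -> FAULT, frames=[1,-] (faults so far: 1)
  step 1: ref 1 -> HIT, frames=[1,-] (faults so far: 1)
  step 2: ref 1 -> HIT, frames=[1,-] (faults so far: 1)
  step 3: ref 1 -> HIT, frames=[1,-] (faults so far: 1)
  step 4: ref 1 -> HIT, frames=[1,-] (faults so far: 1)
  step 5: ref 2 -> FAULT, frames=[1,2] (faults so far: 2)
  step 6: ref 4 -> FAULT, evict 2, frames=[1,4] (faults so far: 3)
  step 7: ref 3 -> FAULT, evict 4, frames=[1,3] (faults so far: 4)
  step 8: ref 3 -> HIT, frames=[1,3] (faults so far: 4)
  step 9: ref 1 -> HIT, frames=[1,3] (faults so far: 4)
  step 10: ref 3 -> HIT, frames=[1,3] (faults so far: 4)
  step 11: ref 5 -> FAULT, evict 1, frames=[5,3] (faults so far: 5)
  step 12: ref 4 -> FAULT, evict 3, frames=[5,4] (faults so far: 6)
  Optimal total faults: 6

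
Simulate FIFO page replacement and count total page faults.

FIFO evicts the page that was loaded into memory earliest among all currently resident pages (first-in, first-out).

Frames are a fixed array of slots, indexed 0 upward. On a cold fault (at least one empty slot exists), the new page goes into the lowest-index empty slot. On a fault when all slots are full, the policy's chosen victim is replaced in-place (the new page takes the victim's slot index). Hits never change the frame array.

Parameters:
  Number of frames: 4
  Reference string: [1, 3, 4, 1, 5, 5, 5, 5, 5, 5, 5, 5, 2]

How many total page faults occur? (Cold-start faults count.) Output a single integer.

Step 0: ref 1 → FAULT, frames=[1,-,-,-]
Step 1: ref 3 → FAULT, frames=[1,3,-,-]
Step 2: ref 4 → FAULT, frames=[1,3,4,-]
Step 3: ref 1 → HIT, frames=[1,3,4,-]
Step 4: ref 5 → FAULT, frames=[1,3,4,5]
Step 5: ref 5 → HIT, frames=[1,3,4,5]
Step 6: ref 5 → HIT, frames=[1,3,4,5]
Step 7: ref 5 → HIT, frames=[1,3,4,5]
Step 8: ref 5 → HIT, frames=[1,3,4,5]
Step 9: ref 5 → HIT, frames=[1,3,4,5]
Step 10: ref 5 → HIT, frames=[1,3,4,5]
Step 11: ref 5 → HIT, frames=[1,3,4,5]
Step 12: ref 2 → FAULT (evict 1), frames=[2,3,4,5]
Total faults: 5

Answer: 5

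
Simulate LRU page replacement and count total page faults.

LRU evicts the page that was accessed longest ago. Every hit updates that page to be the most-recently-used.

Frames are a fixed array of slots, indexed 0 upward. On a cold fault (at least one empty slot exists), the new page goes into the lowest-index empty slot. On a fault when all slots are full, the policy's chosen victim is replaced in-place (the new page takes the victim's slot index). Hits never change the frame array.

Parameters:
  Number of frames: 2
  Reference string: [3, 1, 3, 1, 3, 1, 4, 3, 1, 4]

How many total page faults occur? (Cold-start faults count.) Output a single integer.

Answer: 6

Derivation:
Step 0: ref 3 → FAULT, frames=[3,-]
Step 1: ref 1 → FAULT, frames=[3,1]
Step 2: ref 3 → HIT, frames=[3,1]
Step 3: ref 1 → HIT, frames=[3,1]
Step 4: ref 3 → HIT, frames=[3,1]
Step 5: ref 1 → HIT, frames=[3,1]
Step 6: ref 4 → FAULT (evict 3), frames=[4,1]
Step 7: ref 3 → FAULT (evict 1), frames=[4,3]
Step 8: ref 1 → FAULT (evict 4), frames=[1,3]
Step 9: ref 4 → FAULT (evict 3), frames=[1,4]
Total faults: 6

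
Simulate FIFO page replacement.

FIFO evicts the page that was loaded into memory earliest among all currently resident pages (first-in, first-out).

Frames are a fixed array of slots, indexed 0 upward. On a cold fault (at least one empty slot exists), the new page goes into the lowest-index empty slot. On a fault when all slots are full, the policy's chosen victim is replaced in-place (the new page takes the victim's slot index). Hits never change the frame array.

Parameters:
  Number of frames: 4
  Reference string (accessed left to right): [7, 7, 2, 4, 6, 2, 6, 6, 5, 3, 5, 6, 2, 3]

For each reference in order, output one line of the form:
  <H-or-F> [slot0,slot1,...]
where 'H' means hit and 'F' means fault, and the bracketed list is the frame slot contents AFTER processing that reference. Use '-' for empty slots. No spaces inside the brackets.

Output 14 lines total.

F [7,-,-,-]
H [7,-,-,-]
F [7,2,-,-]
F [7,2,4,-]
F [7,2,4,6]
H [7,2,4,6]
H [7,2,4,6]
H [7,2,4,6]
F [5,2,4,6]
F [5,3,4,6]
H [5,3,4,6]
H [5,3,4,6]
F [5,3,2,6]
H [5,3,2,6]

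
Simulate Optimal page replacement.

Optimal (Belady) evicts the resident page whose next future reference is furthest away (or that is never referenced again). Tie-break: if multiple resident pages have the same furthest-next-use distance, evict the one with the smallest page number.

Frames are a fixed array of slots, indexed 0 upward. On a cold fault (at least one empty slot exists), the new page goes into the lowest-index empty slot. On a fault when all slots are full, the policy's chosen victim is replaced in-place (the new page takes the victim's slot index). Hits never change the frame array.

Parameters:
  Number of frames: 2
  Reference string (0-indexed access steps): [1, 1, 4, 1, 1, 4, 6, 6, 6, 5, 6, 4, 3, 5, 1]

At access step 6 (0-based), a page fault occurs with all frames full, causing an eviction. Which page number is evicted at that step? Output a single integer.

Answer: 1

Derivation:
Step 0: ref 1 -> FAULT, frames=[1,-]
Step 1: ref 1 -> HIT, frames=[1,-]
Step 2: ref 4 -> FAULT, frames=[1,4]
Step 3: ref 1 -> HIT, frames=[1,4]
Step 4: ref 1 -> HIT, frames=[1,4]
Step 5: ref 4 -> HIT, frames=[1,4]
Step 6: ref 6 -> FAULT, evict 1, frames=[6,4]
At step 6: evicted page 1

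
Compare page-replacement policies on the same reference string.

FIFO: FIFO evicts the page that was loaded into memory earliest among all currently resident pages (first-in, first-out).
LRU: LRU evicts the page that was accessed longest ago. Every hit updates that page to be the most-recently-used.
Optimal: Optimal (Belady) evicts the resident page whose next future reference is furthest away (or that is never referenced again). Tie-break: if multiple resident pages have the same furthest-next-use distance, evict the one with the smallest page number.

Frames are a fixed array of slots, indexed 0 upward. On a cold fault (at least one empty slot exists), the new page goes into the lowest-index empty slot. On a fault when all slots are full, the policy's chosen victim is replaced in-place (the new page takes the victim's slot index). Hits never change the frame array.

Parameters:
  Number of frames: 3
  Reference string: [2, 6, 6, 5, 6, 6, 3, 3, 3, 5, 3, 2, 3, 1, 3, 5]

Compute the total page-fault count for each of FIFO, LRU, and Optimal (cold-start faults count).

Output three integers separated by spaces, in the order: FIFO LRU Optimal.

--- FIFO ---
  step 0: ref 2 -> FAULT, frames=[2,-,-] (faults so far: 1)
  step 1: ref 6 -> FAULT, frames=[2,6,-] (faults so far: 2)
  step 2: ref 6 -> HIT, frames=[2,6,-] (faults so far: 2)
  step 3: ref 5 -> FAULT, frames=[2,6,5] (faults so far: 3)
  step 4: ref 6 -> HIT, frames=[2,6,5] (faults so far: 3)
  step 5: ref 6 -> HIT, frames=[2,6,5] (faults so far: 3)
  step 6: ref 3 -> FAULT, evict 2, frames=[3,6,5] (faults so far: 4)
  step 7: ref 3 -> HIT, frames=[3,6,5] (faults so far: 4)
  step 8: ref 3 -> HIT, frames=[3,6,5] (faults so far: 4)
  step 9: ref 5 -> HIT, frames=[3,6,5] (faults so far: 4)
  step 10: ref 3 -> HIT, frames=[3,6,5] (faults so far: 4)
  step 11: ref 2 -> FAULT, evict 6, frames=[3,2,5] (faults so far: 5)
  step 12: ref 3 -> HIT, frames=[3,2,5] (faults so far: 5)
  step 13: ref 1 -> FAULT, evict 5, frames=[3,2,1] (faults so far: 6)
  step 14: ref 3 -> HIT, frames=[3,2,1] (faults so far: 6)
  step 15: ref 5 -> FAULT, evict 3, frames=[5,2,1] (faults so far: 7)
  FIFO total faults: 7
--- LRU ---
  step 0: ref 2 -> FAULT, frames=[2,-,-] (faults so far: 1)
  step 1: ref 6 -> FAULT, frames=[2,6,-] (faults so far: 2)
  step 2: ref 6 -> HIT, frames=[2,6,-] (faults so far: 2)
  step 3: ref 5 -> FAULT, frames=[2,6,5] (faults so far: 3)
  step 4: ref 6 -> HIT, frames=[2,6,5] (faults so far: 3)
  step 5: ref 6 -> HIT, frames=[2,6,5] (faults so far: 3)
  step 6: ref 3 -> FAULT, evict 2, frames=[3,6,5] (faults so far: 4)
  step 7: ref 3 -> HIT, frames=[3,6,5] (faults so far: 4)
  step 8: ref 3 -> HIT, frames=[3,6,5] (faults so far: 4)
  step 9: ref 5 -> HIT, frames=[3,6,5] (faults so far: 4)
  step 10: ref 3 -> HIT, frames=[3,6,5] (faults so far: 4)
  step 11: ref 2 -> FAULT, evict 6, frames=[3,2,5] (faults so far: 5)
  step 12: ref 3 -> HIT, frames=[3,2,5] (faults so far: 5)
  step 13: ref 1 -> FAULT, evict 5, frames=[3,2,1] (faults so far: 6)
  step 14: ref 3 -> HIT, frames=[3,2,1] (faults so far: 6)
  step 15: ref 5 -> FAULT, evict 2, frames=[3,5,1] (faults so far: 7)
  LRU total faults: 7
--- Optimal ---
  step 0: ref 2 -> FAULT, frames=[2,-,-] (faults so far: 1)
  step 1: ref 6 -> FAULT, frames=[2,6,-] (faults so far: 2)
  step 2: ref 6 -> HIT, frames=[2,6,-] (faults so far: 2)
  step 3: ref 5 -> FAULT, frames=[2,6,5] (faults so far: 3)
  step 4: ref 6 -> HIT, frames=[2,6,5] (faults so far: 3)
  step 5: ref 6 -> HIT, frames=[2,6,5] (faults so far: 3)
  step 6: ref 3 -> FAULT, evict 6, frames=[2,3,5] (faults so far: 4)
  step 7: ref 3 -> HIT, frames=[2,3,5] (faults so far: 4)
  step 8: ref 3 -> HIT, frames=[2,3,5] (faults so far: 4)
  step 9: ref 5 -> HIT, frames=[2,3,5] (faults so far: 4)
  step 10: ref 3 -> HIT, frames=[2,3,5] (faults so far: 4)
  step 11: ref 2 -> HIT, frames=[2,3,5] (faults so far: 4)
  step 12: ref 3 -> HIT, frames=[2,3,5] (faults so far: 4)
  step 13: ref 1 -> FAULT, evict 2, frames=[1,3,5] (faults so far: 5)
  step 14: ref 3 -> HIT, frames=[1,3,5] (faults so far: 5)
  step 15: ref 5 -> HIT, frames=[1,3,5] (faults so far: 5)
  Optimal total faults: 5

Answer: 7 7 5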